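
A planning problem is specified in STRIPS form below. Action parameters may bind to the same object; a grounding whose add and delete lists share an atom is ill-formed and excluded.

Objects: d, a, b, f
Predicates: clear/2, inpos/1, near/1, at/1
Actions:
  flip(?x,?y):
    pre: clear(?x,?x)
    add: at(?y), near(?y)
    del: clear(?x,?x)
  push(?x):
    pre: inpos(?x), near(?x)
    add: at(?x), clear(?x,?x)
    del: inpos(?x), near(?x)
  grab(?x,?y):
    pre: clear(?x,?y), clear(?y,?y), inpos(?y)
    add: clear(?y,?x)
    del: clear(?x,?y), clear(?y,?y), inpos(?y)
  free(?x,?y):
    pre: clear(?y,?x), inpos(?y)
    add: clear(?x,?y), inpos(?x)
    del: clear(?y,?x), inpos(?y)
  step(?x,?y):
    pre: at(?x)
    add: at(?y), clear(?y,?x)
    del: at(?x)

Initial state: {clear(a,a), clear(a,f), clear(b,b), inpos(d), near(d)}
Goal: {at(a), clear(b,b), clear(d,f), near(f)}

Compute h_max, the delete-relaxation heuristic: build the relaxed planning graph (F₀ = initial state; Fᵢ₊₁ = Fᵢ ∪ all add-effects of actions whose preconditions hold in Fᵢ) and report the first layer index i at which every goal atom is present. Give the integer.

2

F0 = init (5 atoms)
F1 = F0 ∪ {at(a), at(b), at(d), at(f), clear(d,d), near(a), near(b), near(f)}  (13 atoms)
F2 = F1 ∪ {clear(a,b), clear(a,d), clear(b,a), clear(b,d), clear(b,f), clear(d,a), clear(d,b), clear(d,f), clear(f,a), clear(f,b), clear(f,d)}  (24 atoms)
goal ⊆ F2  ⇒  h_max = 2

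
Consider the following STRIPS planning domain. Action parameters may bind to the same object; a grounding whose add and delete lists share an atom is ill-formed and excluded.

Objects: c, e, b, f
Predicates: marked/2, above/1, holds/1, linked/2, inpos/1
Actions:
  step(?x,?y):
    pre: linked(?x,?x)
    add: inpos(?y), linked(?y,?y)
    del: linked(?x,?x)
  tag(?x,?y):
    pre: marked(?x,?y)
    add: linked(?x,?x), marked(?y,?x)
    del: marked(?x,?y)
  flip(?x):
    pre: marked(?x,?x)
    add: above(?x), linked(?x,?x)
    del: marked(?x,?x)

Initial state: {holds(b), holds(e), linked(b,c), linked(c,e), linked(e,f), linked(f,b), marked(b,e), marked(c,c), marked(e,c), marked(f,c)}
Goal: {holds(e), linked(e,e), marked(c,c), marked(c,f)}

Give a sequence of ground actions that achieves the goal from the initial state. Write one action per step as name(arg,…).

1. tag(e,c)  →  {holds(b), holds(e), linked(b,c), linked(c,e), linked(e,e), linked(e,f), linked(f,b), marked(b,e), marked(c,c), marked(c,e), marked(f,c)}
2. tag(f,c)  →  {holds(b), holds(e), linked(b,c), linked(c,e), linked(e,e), linked(e,f), linked(f,b), linked(f,f), marked(b,e), marked(c,c), marked(c,e), marked(c,f)}

tag(e,c); tag(f,c)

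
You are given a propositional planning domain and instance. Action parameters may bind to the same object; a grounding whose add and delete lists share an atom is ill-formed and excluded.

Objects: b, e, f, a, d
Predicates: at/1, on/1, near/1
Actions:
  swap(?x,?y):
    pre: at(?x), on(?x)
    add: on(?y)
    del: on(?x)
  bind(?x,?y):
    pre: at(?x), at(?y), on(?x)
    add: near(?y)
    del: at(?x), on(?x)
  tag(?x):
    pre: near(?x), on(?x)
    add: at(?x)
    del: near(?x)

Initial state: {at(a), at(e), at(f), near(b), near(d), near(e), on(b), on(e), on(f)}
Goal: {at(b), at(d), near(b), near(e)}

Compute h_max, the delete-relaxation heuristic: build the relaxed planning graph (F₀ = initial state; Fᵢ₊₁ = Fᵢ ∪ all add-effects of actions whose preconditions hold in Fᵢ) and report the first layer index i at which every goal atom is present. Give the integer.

F0 = init (9 atoms)
F1 = F0 ∪ {at(b), near(a), near(f), on(a), on(d)}  (14 atoms)
F2 = F1 ∪ {at(d)}  (15 atoms)
goal ⊆ F2  ⇒  h_max = 2

2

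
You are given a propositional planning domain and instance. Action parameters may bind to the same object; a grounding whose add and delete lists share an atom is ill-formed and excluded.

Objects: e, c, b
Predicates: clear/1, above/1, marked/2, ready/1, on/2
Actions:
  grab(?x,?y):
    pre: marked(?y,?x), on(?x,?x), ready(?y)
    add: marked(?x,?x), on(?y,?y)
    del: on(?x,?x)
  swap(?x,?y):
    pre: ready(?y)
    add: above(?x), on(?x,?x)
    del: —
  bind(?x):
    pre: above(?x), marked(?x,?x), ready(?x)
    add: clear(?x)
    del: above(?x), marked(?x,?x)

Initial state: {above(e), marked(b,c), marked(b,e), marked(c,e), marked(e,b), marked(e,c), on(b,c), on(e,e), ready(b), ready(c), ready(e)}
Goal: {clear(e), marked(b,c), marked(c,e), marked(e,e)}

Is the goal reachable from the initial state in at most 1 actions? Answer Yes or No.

1. grab(e,c)  →  {above(e), marked(b,c), marked(b,e), marked(c,e), marked(e,b), marked(e,c), marked(e,e), on(b,c), on(c,c), ready(b), ready(c), ready(e)}
2. grab(c,e)  →  {above(e), marked(b,c), marked(b,e), marked(c,c), marked(c,e), marked(e,b), marked(e,c), marked(e,e), on(b,c), on(e,e), ready(b), ready(c), ready(e)}
3. bind(e)  →  {clear(e), marked(b,c), marked(b,e), marked(c,c), marked(c,e), marked(e,b), marked(e,c), on(b,c), on(e,e), ready(b), ready(c), ready(e)}
4. grab(e,c)  →  {clear(e), marked(b,c), marked(b,e), marked(c,c), marked(c,e), marked(e,b), marked(e,c), marked(e,e), on(b,c), on(c,c), ready(b), ready(c), ready(e)}
optimal plan length = 4; 4 > 1

No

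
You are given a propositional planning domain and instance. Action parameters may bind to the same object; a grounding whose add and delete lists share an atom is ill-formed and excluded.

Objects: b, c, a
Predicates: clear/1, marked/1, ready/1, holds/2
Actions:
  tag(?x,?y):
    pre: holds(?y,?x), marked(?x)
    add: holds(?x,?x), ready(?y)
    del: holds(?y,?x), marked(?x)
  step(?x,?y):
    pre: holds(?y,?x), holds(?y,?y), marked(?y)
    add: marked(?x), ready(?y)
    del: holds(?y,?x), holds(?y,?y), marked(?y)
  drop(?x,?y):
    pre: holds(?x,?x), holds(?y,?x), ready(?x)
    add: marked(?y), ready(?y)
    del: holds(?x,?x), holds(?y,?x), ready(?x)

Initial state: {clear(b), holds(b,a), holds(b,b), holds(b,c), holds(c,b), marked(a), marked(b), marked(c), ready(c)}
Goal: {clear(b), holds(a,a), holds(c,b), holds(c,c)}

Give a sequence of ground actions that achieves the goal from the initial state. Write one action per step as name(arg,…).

1. tag(c,b)  →  {clear(b), holds(b,a), holds(b,b), holds(c,b), holds(c,c), marked(a), marked(b), ready(b), ready(c)}
2. tag(a,b)  →  {clear(b), holds(a,a), holds(b,b), holds(c,b), holds(c,c), marked(b), ready(b), ready(c)}

tag(c,b); tag(a,b)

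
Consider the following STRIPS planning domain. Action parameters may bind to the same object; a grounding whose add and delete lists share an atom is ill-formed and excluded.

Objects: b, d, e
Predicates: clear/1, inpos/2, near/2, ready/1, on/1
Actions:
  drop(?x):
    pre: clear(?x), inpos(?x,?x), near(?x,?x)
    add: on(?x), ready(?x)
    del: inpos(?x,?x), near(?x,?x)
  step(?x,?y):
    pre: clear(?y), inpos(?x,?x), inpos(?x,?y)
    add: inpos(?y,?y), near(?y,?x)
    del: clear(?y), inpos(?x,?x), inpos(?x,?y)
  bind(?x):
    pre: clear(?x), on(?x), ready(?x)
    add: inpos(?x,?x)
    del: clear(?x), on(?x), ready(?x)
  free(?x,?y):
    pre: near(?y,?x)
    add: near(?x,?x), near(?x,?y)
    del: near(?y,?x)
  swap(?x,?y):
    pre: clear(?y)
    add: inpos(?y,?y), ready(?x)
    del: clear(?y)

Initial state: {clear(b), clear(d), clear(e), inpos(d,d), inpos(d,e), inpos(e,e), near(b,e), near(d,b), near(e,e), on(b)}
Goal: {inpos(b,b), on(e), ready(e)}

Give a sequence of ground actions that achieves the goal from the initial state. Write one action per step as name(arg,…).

drop(e); swap(b,b)

1. drop(e)  →  {clear(b), clear(d), clear(e), inpos(d,d), inpos(d,e), near(b,e), near(d,b), on(b), on(e), ready(e)}
2. swap(b,b)  →  {clear(d), clear(e), inpos(b,b), inpos(d,d), inpos(d,e), near(b,e), near(d,b), on(b), on(e), ready(b), ready(e)}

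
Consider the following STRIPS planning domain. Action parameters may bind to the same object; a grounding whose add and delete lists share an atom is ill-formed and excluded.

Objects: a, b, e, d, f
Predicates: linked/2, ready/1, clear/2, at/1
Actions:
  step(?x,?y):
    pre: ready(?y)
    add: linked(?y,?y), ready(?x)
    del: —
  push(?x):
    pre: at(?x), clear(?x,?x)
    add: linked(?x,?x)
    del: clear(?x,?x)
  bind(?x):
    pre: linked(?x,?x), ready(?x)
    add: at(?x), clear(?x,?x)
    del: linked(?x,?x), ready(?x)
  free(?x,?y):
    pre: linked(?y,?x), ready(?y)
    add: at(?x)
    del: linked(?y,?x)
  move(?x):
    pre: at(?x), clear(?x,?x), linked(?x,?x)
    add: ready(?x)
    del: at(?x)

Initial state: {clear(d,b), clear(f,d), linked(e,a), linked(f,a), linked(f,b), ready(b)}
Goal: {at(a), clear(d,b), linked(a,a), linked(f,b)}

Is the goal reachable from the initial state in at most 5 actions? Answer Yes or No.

1. step(a,b)  →  {clear(d,b), clear(f,d), linked(b,b), linked(e,a), linked(f,a), linked(f,b), ready(a), ready(b)}
2. step(e,a)  →  {clear(d,b), clear(f,d), linked(a,a), linked(b,b), linked(e,a), linked(f,a), linked(f,b), ready(a), ready(b), ready(e)}
3. free(a,e)  →  {at(a), clear(d,b), clear(f,d), linked(a,a), linked(b,b), linked(f,a), linked(f,b), ready(a), ready(b), ready(e)}
optimal plan length = 3; 3 ≤ 5

Yes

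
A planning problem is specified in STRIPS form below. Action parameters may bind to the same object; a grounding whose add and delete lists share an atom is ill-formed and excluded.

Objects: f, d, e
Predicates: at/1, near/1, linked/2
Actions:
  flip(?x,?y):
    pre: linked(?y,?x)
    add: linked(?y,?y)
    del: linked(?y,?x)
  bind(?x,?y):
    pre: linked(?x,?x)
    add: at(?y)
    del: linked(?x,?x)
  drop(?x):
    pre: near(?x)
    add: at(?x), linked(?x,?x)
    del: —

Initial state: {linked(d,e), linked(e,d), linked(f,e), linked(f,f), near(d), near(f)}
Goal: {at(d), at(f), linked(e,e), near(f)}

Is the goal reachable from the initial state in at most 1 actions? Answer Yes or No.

1. flip(d,e)  →  {linked(d,e), linked(e,e), linked(f,e), linked(f,f), near(d), near(f)}
2. bind(f,f)  →  {at(f), linked(d,e), linked(e,e), linked(f,e), near(d), near(f)}
3. drop(d)  →  {at(d), at(f), linked(d,d), linked(d,e), linked(e,e), linked(f,e), near(d), near(f)}
optimal plan length = 3; 3 > 1

No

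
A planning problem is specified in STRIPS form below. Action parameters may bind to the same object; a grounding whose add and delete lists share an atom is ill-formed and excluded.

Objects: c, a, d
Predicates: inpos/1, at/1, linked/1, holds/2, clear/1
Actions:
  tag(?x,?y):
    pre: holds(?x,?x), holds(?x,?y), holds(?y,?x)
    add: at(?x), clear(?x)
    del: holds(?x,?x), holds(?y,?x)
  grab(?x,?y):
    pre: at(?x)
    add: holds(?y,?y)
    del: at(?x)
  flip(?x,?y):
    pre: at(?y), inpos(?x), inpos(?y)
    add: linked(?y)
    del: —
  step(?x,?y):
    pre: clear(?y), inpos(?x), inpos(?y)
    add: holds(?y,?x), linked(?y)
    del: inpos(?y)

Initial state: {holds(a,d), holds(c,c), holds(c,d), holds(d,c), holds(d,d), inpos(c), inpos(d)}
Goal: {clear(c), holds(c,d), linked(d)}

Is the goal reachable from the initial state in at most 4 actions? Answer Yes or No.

Yes

1. tag(c,c)  →  {at(c), clear(c), holds(a,d), holds(c,d), holds(d,c), holds(d,d), inpos(c), inpos(d)}
2. tag(d,d)  →  {at(c), at(d), clear(c), clear(d), holds(a,d), holds(c,d), holds(d,c), inpos(c), inpos(d)}
3. flip(c,d)  →  {at(c), at(d), clear(c), clear(d), holds(a,d), holds(c,d), holds(d,c), inpos(c), inpos(d), linked(d)}
optimal plan length = 3; 3 ≤ 4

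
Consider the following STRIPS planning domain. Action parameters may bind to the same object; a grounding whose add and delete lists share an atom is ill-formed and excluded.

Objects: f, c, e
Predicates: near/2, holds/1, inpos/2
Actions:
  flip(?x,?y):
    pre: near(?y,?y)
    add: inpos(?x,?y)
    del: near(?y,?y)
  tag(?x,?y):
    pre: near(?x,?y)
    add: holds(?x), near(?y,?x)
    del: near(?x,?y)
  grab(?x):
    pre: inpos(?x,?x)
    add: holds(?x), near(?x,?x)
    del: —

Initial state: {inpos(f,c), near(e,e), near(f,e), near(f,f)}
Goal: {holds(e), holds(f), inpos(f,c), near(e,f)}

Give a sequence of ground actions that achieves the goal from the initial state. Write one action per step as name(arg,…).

flip(e,e); tag(f,e); grab(e)

1. flip(e,e)  →  {inpos(e,e), inpos(f,c), near(f,e), near(f,f)}
2. tag(f,e)  →  {holds(f), inpos(e,e), inpos(f,c), near(e,f), near(f,f)}
3. grab(e)  →  {holds(e), holds(f), inpos(e,e), inpos(f,c), near(e,e), near(e,f), near(f,f)}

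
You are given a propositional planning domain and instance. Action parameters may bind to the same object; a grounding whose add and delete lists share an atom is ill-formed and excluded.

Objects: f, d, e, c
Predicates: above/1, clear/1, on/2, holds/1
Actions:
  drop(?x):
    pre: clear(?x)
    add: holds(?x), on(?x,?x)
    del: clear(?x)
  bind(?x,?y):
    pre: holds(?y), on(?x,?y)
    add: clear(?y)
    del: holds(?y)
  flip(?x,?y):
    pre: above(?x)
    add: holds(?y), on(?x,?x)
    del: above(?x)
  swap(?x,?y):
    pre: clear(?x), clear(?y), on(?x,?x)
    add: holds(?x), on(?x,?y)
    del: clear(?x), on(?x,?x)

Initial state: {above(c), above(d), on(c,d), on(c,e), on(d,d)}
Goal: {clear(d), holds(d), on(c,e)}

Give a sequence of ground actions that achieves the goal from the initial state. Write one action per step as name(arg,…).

flip(d,d); bind(d,d); flip(c,d)

1. flip(d,d)  →  {above(c), holds(d), on(c,d), on(c,e), on(d,d)}
2. bind(d,d)  →  {above(c), clear(d), on(c,d), on(c,e), on(d,d)}
3. flip(c,d)  →  {clear(d), holds(d), on(c,c), on(c,d), on(c,e), on(d,d)}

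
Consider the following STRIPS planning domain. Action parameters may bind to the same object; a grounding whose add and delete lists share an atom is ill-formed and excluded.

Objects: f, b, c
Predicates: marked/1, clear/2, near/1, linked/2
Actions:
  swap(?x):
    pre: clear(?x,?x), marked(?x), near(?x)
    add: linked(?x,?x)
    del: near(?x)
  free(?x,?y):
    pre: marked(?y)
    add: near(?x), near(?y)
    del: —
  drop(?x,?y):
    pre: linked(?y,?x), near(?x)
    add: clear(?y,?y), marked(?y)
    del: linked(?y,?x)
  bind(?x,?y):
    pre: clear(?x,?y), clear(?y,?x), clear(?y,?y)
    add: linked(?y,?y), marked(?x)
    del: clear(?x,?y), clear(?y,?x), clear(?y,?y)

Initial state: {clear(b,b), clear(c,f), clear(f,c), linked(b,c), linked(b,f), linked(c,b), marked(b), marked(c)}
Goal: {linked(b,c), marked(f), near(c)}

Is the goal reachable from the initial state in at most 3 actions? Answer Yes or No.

1. free(b,c)  →  {clear(b,b), clear(c,f), clear(f,c), linked(b,c), linked(b,f), linked(c,b), marked(b), marked(c), near(b), near(c)}
2. drop(b,c)  →  {clear(b,b), clear(c,c), clear(c,f), clear(f,c), linked(b,c), linked(b,f), marked(b), marked(c), near(b), near(c)}
3. bind(f,c)  →  {clear(b,b), linked(b,c), linked(b,f), linked(c,c), marked(b), marked(c), marked(f), near(b), near(c)}
optimal plan length = 3; 3 ≤ 3

Yes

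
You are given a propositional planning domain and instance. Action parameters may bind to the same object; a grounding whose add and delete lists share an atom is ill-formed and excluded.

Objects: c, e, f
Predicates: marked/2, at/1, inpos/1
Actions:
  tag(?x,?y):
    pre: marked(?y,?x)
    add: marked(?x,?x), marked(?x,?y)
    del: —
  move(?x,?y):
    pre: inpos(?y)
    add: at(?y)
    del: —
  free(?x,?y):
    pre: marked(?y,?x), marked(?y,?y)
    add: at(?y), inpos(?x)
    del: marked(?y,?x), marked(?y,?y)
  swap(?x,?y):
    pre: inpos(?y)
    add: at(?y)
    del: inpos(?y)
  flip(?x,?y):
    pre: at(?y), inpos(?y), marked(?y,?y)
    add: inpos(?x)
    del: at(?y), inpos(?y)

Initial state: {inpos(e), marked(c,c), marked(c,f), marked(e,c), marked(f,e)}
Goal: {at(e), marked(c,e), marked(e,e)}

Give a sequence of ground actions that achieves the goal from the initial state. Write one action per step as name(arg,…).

tag(c,e); tag(e,c); move(c,e)

1. tag(c,e)  →  {inpos(e), marked(c,c), marked(c,e), marked(c,f), marked(e,c), marked(f,e)}
2. tag(e,c)  →  {inpos(e), marked(c,c), marked(c,e), marked(c,f), marked(e,c), marked(e,e), marked(f,e)}
3. move(c,e)  →  {at(e), inpos(e), marked(c,c), marked(c,e), marked(c,f), marked(e,c), marked(e,e), marked(f,e)}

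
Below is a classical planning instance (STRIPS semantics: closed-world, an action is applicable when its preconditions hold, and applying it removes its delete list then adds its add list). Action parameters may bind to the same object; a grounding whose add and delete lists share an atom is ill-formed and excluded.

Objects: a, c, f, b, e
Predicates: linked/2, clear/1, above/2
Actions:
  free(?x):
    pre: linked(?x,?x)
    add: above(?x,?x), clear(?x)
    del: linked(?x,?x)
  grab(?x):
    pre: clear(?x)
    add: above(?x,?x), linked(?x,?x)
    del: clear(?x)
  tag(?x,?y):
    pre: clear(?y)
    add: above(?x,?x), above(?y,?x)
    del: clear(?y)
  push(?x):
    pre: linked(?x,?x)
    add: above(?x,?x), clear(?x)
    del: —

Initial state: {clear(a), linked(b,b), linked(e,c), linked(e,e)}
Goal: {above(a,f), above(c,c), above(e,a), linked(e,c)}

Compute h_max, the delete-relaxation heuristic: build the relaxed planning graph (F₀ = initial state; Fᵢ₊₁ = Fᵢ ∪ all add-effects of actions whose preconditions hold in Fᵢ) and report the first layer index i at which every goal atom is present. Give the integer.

F0 = init (4 atoms)
F1 = F0 ∪ {above(a,a), above(a,b), above(a,c), above(a,e), above(a,f), above(b,b), above(c,c), above(e,e), above(f,f), clear(b), clear(e), linked(a,a)}  (16 atoms)
F2 = F1 ∪ {above(b,a), above(b,c), above(b,e), above(b,f), above(e,a), above(e,b), above(e,c), above(e,f)}  (24 atoms)
goal ⊆ F2  ⇒  h_max = 2

2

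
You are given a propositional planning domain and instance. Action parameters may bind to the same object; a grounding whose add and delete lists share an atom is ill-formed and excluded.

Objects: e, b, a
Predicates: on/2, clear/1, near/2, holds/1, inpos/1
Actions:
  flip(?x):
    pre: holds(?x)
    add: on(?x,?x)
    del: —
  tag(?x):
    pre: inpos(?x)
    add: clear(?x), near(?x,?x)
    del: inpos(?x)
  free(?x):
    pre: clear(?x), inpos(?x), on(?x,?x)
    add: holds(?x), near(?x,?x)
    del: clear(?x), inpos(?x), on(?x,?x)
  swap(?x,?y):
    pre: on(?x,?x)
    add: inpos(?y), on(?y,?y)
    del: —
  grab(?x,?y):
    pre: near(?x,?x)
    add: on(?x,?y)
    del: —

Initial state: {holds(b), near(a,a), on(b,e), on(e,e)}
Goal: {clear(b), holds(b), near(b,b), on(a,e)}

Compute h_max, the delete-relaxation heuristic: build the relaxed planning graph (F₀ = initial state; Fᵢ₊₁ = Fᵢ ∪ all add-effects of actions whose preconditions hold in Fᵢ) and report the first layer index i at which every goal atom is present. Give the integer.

2

F0 = init (4 atoms)
F1 = F0 ∪ {inpos(a), inpos(b), inpos(e), on(a,a), on(a,b), on(a,e), on(b,b)}  (11 atoms)
F2 = F1 ∪ {clear(a), clear(b), clear(e), near(b,b), near(e,e)}  (16 atoms)
goal ⊆ F2  ⇒  h_max = 2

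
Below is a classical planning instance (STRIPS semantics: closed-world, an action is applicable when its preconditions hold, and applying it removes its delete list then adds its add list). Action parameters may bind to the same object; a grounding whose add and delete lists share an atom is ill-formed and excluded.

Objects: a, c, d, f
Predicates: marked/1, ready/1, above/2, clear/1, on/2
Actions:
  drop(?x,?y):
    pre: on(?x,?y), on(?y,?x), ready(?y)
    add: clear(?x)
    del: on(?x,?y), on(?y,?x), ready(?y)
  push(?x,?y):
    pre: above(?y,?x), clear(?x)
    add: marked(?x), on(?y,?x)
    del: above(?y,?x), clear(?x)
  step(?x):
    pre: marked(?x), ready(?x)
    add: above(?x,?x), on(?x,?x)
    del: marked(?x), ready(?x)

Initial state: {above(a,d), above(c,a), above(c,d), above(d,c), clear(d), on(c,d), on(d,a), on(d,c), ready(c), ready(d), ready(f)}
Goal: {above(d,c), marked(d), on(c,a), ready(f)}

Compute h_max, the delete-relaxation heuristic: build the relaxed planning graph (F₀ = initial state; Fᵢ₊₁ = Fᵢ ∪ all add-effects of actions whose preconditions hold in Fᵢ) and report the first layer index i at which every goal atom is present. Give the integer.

3

F0 = init (11 atoms)
F1 = F0 ∪ {clear(c), marked(d), on(a,d)}  (14 atoms)
F2 = F1 ∪ {above(d,d), clear(a), marked(c), on(d,d)}  (18 atoms)
F3 = F2 ∪ {above(c,c), marked(a), on(c,a), on(c,c)}  (22 atoms)
goal ⊆ F3  ⇒  h_max = 3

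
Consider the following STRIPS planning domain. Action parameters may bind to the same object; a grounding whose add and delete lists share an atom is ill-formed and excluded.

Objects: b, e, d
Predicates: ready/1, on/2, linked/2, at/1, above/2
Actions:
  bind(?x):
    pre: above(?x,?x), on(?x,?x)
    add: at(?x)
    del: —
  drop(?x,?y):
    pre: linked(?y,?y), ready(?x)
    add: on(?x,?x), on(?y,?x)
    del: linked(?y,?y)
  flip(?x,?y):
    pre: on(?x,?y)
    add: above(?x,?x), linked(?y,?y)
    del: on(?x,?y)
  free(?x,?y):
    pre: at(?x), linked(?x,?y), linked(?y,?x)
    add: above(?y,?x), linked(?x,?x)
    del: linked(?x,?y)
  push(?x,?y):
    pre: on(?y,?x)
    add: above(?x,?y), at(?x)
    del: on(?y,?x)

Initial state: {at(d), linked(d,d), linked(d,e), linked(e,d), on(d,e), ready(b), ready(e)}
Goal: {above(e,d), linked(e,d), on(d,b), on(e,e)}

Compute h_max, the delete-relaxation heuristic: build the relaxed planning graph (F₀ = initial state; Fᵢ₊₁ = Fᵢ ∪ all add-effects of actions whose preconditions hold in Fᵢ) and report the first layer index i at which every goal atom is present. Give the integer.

F0 = init (7 atoms)
F1 = F0 ∪ {above(d,d), above(e,d), at(e), linked(e,e), on(b,b), on(d,b), on(e,e)}  (14 atoms)
goal ⊆ F1  ⇒  h_max = 1

1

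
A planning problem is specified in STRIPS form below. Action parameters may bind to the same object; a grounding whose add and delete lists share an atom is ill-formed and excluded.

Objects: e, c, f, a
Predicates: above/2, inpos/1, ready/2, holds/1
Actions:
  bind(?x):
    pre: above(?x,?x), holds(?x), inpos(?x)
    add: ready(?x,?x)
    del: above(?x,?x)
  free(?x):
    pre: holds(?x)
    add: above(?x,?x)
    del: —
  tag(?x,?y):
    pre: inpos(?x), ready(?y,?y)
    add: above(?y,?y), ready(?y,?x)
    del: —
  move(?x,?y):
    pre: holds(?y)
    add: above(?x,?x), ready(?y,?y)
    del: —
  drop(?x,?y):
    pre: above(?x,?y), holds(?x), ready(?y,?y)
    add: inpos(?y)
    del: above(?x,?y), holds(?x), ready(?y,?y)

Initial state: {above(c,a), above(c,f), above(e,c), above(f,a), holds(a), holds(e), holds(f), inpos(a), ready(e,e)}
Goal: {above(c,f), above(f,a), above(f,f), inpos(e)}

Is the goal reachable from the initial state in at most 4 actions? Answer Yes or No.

1. free(e)  →  {above(c,a), above(c,f), above(e,c), above(e,e), above(f,a), holds(a), holds(e), holds(f), inpos(a), ready(e,e)}
2. free(f)  →  {above(c,a), above(c,f), above(e,c), above(e,e), above(f,a), above(f,f), holds(a), holds(e), holds(f), inpos(a), ready(e,e)}
3. drop(e,e)  →  {above(c,a), above(c,f), above(e,c), above(f,a), above(f,f), holds(a), holds(f), inpos(a), inpos(e)}
optimal plan length = 3; 3 ≤ 4

Yes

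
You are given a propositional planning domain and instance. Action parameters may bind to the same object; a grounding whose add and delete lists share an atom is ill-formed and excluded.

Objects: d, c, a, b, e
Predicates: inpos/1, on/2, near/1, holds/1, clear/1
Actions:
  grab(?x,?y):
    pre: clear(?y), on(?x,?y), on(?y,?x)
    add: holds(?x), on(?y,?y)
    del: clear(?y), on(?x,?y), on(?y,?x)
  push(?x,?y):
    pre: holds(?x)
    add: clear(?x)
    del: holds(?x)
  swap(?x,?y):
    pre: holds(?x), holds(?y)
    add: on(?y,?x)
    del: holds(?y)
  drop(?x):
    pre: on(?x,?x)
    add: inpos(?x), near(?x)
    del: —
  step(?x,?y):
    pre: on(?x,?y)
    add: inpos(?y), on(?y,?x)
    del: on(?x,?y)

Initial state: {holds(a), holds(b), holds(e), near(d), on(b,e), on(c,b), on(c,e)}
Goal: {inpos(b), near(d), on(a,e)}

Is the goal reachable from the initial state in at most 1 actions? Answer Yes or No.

No

1. swap(e,a)  →  {holds(b), holds(e), near(d), on(a,e), on(b,e), on(c,b), on(c,e)}
2. step(c,b)  →  {holds(b), holds(e), inpos(b), near(d), on(a,e), on(b,c), on(b,e), on(c,e)}
optimal plan length = 2; 2 > 1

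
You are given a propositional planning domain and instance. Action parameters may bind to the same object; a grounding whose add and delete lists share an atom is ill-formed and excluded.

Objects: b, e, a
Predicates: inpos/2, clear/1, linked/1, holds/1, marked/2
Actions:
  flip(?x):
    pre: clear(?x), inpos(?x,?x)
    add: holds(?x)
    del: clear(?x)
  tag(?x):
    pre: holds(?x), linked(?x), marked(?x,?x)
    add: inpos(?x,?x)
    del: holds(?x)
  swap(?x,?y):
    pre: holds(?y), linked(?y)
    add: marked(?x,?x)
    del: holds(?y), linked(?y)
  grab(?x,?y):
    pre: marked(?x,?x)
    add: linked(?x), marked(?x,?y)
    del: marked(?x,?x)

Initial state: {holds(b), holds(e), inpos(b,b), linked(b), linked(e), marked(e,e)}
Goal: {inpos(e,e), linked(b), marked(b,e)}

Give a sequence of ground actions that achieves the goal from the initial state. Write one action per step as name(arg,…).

tag(e); swap(b,b); grab(b,e)

1. tag(e)  →  {holds(b), inpos(b,b), inpos(e,e), linked(b), linked(e), marked(e,e)}
2. swap(b,b)  →  {inpos(b,b), inpos(e,e), linked(e), marked(b,b), marked(e,e)}
3. grab(b,e)  →  {inpos(b,b), inpos(e,e), linked(b), linked(e), marked(b,e), marked(e,e)}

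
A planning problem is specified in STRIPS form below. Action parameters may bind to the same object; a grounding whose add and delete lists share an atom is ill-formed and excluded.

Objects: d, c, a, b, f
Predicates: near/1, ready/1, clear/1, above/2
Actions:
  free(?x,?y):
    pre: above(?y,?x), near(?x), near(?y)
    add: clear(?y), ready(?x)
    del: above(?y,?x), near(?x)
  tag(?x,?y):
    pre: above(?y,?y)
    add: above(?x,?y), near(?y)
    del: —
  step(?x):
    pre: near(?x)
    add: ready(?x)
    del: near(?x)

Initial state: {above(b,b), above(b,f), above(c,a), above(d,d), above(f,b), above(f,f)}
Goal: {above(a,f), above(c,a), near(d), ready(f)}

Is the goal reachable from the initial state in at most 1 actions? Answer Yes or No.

No

1. tag(d,d)  →  {above(b,b), above(b,f), above(c,a), above(d,d), above(f,b), above(f,f), near(d)}
2. tag(a,f)  →  {above(a,f), above(b,b), above(b,f), above(c,a), above(d,d), above(f,b), above(f,f), near(d), near(f)}
3. free(f,f)  →  {above(a,f), above(b,b), above(b,f), above(c,a), above(d,d), above(f,b), clear(f), near(d), ready(f)}
optimal plan length = 3; 3 > 1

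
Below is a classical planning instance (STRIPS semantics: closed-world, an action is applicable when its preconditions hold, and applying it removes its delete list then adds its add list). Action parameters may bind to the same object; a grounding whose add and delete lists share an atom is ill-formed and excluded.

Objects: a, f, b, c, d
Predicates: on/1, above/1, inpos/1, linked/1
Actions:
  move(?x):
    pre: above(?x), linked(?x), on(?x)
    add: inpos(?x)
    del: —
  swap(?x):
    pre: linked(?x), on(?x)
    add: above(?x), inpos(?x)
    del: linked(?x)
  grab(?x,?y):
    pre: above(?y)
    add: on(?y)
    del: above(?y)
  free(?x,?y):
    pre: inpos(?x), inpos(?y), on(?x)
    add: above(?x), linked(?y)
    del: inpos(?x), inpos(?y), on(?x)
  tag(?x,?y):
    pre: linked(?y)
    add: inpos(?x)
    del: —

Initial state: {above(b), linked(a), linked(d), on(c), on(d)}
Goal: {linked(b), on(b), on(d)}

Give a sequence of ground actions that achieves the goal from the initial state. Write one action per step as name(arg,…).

grab(a,b); tag(b,a); free(b,b); grab(a,b)

1. grab(a,b)  →  {linked(a), linked(d), on(b), on(c), on(d)}
2. tag(b,a)  →  {inpos(b), linked(a), linked(d), on(b), on(c), on(d)}
3. free(b,b)  →  {above(b), linked(a), linked(b), linked(d), on(c), on(d)}
4. grab(a,b)  →  {linked(a), linked(b), linked(d), on(b), on(c), on(d)}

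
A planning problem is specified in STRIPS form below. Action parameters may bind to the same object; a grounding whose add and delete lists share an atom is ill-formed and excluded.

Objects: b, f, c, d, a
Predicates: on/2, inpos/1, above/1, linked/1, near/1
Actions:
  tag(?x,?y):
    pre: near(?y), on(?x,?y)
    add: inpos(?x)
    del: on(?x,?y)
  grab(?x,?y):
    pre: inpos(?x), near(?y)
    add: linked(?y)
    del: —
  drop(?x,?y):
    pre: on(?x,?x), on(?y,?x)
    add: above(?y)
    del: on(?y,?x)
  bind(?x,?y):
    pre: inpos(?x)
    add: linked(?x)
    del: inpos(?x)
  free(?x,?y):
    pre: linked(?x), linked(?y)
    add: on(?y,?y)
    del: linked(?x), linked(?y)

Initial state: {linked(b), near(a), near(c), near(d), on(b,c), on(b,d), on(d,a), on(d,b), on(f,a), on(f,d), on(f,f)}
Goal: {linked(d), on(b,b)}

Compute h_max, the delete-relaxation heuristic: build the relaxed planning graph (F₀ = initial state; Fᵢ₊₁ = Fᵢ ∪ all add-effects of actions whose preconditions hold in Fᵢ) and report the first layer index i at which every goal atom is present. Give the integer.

2

F0 = init (11 atoms)
F1 = F0 ∪ {above(f), inpos(b), inpos(d), inpos(f), on(b,b)}  (16 atoms)
F2 = F1 ∪ {above(b), above(d), linked(a), linked(c), linked(d), linked(f)}  (22 atoms)
goal ⊆ F2  ⇒  h_max = 2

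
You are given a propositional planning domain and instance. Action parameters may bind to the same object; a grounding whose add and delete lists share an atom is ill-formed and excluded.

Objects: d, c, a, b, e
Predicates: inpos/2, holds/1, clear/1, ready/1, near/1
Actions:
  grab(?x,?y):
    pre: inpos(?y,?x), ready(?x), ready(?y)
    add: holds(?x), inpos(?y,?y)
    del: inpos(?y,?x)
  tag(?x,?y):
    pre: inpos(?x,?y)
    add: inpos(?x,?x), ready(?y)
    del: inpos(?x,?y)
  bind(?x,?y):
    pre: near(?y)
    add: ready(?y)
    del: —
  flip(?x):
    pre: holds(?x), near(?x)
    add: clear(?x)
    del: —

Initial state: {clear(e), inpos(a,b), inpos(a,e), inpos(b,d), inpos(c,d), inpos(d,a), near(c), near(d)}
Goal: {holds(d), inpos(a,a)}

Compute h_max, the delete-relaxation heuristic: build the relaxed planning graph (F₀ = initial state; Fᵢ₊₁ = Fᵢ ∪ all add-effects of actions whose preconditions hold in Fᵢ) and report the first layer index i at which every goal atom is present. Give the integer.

F0 = init (8 atoms)
F1 = F0 ∪ {inpos(a,a), inpos(b,b), inpos(c,c), inpos(d,d), ready(a), ready(b), ready(c), ready(d), ready(e)}  (17 atoms)
F2 = F1 ∪ {holds(a), holds(b), holds(d), holds(e)}  (21 atoms)
goal ⊆ F2  ⇒  h_max = 2

2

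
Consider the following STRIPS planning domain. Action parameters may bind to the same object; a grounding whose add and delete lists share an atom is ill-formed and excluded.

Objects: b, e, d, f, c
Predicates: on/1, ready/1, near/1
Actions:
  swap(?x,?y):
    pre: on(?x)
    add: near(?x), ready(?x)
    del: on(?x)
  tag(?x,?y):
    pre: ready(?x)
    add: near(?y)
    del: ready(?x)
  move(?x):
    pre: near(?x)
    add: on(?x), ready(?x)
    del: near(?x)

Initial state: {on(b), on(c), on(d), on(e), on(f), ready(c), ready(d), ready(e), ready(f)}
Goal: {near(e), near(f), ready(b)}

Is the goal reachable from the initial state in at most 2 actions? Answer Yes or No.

No

1. swap(b,b)  →  {near(b), on(c), on(d), on(e), on(f), ready(b), ready(c), ready(d), ready(e), ready(f)}
2. swap(e,b)  →  {near(b), near(e), on(c), on(d), on(f), ready(b), ready(c), ready(d), ready(e), ready(f)}
3. swap(f,b)  →  {near(b), near(e), near(f), on(c), on(d), ready(b), ready(c), ready(d), ready(e), ready(f)}
optimal plan length = 3; 3 > 2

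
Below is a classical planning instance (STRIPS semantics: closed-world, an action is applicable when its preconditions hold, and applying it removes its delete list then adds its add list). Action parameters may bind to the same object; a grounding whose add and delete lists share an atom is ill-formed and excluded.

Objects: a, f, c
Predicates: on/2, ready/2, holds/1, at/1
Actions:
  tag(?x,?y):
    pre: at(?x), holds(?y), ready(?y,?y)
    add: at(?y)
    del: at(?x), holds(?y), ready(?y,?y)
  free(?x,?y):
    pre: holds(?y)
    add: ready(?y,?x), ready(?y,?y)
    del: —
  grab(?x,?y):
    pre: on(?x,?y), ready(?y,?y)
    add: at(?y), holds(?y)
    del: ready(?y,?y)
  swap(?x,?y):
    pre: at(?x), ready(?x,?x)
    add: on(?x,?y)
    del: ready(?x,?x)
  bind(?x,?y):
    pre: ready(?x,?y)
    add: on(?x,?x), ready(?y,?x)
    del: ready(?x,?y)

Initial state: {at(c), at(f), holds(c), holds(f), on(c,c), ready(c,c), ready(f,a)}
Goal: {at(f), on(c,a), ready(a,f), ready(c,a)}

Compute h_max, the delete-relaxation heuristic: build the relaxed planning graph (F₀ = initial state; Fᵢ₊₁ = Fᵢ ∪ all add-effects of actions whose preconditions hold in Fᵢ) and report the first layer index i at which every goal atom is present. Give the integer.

F0 = init (7 atoms)
F1 = F0 ∪ {on(c,a), on(c,f), on(f,f), ready(a,f), ready(c,a), ready(c,f), ready(f,c), ready(f,f)}  (15 atoms)
goal ⊆ F1  ⇒  h_max = 1

1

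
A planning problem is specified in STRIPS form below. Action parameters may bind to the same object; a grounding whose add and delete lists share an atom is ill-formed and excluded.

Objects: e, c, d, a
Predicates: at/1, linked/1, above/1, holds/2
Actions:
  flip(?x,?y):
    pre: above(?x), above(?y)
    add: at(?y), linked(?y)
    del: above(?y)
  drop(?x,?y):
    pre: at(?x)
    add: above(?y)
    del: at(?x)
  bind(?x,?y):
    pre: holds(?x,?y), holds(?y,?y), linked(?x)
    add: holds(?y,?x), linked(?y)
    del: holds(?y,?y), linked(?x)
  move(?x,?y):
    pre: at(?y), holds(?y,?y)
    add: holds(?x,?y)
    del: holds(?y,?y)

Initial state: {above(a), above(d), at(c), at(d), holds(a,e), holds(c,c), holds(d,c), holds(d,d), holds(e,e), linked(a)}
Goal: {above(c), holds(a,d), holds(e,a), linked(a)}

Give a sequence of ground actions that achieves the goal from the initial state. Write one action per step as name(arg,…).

1. drop(c,c)  →  {above(a), above(c), above(d), at(d), holds(a,e), holds(c,c), holds(d,c), holds(d,d), holds(e,e), linked(a)}
2. bind(a,e)  →  {above(a), above(c), above(d), at(d), holds(a,e), holds(c,c), holds(d,c), holds(d,d), holds(e,a), linked(e)}
3. flip(c,a)  →  {above(c), above(d), at(a), at(d), holds(a,e), holds(c,c), holds(d,c), holds(d,d), holds(e,a), linked(a), linked(e)}
4. move(a,d)  →  {above(c), above(d), at(a), at(d), holds(a,d), holds(a,e), holds(c,c), holds(d,c), holds(e,a), linked(a), linked(e)}

drop(c,c); bind(a,e); flip(c,a); move(a,d)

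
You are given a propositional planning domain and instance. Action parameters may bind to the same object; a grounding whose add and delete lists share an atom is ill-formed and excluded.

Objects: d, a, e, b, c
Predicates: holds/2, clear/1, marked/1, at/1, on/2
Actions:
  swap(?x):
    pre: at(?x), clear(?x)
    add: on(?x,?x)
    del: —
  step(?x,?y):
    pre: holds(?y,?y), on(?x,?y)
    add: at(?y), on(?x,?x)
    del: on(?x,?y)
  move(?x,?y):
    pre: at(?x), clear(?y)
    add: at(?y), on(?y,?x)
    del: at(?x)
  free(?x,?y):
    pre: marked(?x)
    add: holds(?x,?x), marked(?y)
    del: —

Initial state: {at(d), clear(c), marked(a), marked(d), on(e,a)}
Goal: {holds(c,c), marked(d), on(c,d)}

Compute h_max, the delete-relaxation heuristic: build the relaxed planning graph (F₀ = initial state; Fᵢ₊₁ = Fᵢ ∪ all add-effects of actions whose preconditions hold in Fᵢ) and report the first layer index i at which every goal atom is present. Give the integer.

F0 = init (5 atoms)
F1 = F0 ∪ {at(c), holds(a,a), holds(d,d), marked(b), marked(c), marked(e), on(c,d)}  (12 atoms)
F2 = F1 ∪ {at(a), holds(b,b), holds(c,c), holds(e,e), on(c,c), on(e,e)}  (18 atoms)
goal ⊆ F2  ⇒  h_max = 2

2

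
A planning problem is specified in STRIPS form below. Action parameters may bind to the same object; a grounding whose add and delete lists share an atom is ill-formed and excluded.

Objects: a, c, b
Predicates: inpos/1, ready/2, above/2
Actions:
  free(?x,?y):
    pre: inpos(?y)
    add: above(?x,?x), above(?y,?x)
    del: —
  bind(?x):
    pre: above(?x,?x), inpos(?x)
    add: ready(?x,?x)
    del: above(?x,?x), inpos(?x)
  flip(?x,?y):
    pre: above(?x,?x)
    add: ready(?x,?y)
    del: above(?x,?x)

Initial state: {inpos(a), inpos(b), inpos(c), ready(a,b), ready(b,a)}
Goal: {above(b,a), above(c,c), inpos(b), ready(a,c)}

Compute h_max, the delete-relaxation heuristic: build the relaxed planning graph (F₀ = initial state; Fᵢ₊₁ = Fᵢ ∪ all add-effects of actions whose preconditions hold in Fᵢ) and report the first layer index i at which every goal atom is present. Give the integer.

F0 = init (5 atoms)
F1 = F0 ∪ {above(a,a), above(a,b), above(a,c), above(b,a), above(b,b), above(b,c), above(c,a), above(c,b), above(c,c)}  (14 atoms)
F2 = F1 ∪ {ready(a,a), ready(a,c), ready(b,b), ready(b,c), ready(c,a), ready(c,b), ready(c,c)}  (21 atoms)
goal ⊆ F2  ⇒  h_max = 2

2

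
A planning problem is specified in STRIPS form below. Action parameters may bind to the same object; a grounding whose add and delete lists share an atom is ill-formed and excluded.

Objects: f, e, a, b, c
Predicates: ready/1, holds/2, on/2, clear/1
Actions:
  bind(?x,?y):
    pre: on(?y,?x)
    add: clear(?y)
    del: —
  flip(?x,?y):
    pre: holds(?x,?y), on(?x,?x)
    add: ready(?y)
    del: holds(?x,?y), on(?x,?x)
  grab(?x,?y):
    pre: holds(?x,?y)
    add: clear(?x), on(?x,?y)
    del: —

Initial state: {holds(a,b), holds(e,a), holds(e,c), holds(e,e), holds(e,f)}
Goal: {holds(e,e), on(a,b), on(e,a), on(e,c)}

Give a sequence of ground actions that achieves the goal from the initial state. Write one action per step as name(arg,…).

grab(e,a); grab(e,c); grab(a,b)

1. grab(e,a)  →  {clear(e), holds(a,b), holds(e,a), holds(e,c), holds(e,e), holds(e,f), on(e,a)}
2. grab(e,c)  →  {clear(e), holds(a,b), holds(e,a), holds(e,c), holds(e,e), holds(e,f), on(e,a), on(e,c)}
3. grab(a,b)  →  {clear(a), clear(e), holds(a,b), holds(e,a), holds(e,c), holds(e,e), holds(e,f), on(a,b), on(e,a), on(e,c)}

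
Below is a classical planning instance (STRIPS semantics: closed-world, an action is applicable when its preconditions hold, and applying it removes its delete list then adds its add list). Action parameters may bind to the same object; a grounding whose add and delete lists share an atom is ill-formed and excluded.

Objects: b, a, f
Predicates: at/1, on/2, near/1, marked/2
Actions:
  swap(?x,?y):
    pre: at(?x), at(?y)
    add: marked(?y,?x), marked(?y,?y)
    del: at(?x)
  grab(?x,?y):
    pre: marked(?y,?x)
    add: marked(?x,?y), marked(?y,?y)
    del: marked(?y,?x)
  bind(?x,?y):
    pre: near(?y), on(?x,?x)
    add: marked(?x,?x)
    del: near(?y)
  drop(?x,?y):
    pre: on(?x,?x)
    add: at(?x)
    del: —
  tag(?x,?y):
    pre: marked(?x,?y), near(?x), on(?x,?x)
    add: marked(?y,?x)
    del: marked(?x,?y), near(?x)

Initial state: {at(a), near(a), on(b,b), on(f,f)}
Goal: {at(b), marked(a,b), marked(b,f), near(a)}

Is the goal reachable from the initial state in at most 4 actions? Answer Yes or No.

1. drop(b,b)  →  {at(a), at(b), near(a), on(b,b), on(f,f)}
2. swap(b,a)  →  {at(a), marked(a,a), marked(a,b), near(a), on(b,b), on(f,f)}
3. drop(b,b)  →  {at(a), at(b), marked(a,a), marked(a,b), near(a), on(b,b), on(f,f)}
4. drop(f,b)  →  {at(a), at(b), at(f), marked(a,a), marked(a,b), near(a), on(b,b), on(f,f)}
5. swap(f,b)  →  {at(a), at(b), marked(a,a), marked(a,b), marked(b,b), marked(b,f), near(a), on(b,b), on(f,f)}
optimal plan length = 5; 5 > 4

No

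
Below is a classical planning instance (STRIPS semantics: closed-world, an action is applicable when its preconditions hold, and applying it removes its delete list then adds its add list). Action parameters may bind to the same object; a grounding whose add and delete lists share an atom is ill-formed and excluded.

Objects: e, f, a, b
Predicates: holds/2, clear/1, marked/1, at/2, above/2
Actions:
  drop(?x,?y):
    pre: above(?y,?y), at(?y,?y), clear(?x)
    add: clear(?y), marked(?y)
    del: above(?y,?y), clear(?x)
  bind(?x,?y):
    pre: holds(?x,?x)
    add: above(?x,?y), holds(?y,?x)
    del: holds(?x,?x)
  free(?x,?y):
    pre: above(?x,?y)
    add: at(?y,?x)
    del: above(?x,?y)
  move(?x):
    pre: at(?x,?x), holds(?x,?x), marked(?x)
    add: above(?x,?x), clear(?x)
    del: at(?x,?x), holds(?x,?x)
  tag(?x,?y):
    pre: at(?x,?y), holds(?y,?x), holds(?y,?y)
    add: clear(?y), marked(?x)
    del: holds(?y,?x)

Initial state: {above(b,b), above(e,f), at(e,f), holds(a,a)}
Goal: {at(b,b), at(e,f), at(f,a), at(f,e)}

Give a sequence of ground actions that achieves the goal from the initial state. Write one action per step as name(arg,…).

bind(a,f); free(e,f); free(a,f); free(b,b)

1. bind(a,f)  →  {above(a,f), above(b,b), above(e,f), at(e,f), holds(f,a)}
2. free(e,f)  →  {above(a,f), above(b,b), at(e,f), at(f,e), holds(f,a)}
3. free(a,f)  →  {above(b,b), at(e,f), at(f,a), at(f,e), holds(f,a)}
4. free(b,b)  →  {at(b,b), at(e,f), at(f,a), at(f,e), holds(f,a)}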